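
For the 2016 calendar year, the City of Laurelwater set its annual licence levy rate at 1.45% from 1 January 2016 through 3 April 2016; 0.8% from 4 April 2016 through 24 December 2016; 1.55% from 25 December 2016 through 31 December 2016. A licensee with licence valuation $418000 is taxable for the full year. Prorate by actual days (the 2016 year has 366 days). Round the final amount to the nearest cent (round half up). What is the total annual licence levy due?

1 January – 3 April 2016: 94 days at 1.45% → $418000 × 1.45% × 94/366 = $1556.6503
4 April – 24 December 2016: 265 days at 0.8% → $418000 × 0.8% × 265/366 = $2421.2022
25 December – 31 December 2016: 7 days at 1.55% → $418000 × 1.55% × 7/366 = $123.9153
Total = $4101.7678

$4101.77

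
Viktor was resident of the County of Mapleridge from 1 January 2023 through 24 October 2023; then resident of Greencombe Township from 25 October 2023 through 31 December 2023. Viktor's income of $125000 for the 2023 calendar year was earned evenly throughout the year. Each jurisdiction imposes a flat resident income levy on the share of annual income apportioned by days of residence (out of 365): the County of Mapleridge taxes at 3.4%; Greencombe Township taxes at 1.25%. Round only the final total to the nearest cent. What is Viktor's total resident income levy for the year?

$3749.32

The County of Mapleridge, 1 January – 24 October 2023: 297 days → $125000 × 3.4% × 297/365 = $3458.2192
Greencombe Township, 25 October – 31 December 2023: 68 days → $125000 × 1.25% × 68/365 = $291.0959
Total = $3749.3151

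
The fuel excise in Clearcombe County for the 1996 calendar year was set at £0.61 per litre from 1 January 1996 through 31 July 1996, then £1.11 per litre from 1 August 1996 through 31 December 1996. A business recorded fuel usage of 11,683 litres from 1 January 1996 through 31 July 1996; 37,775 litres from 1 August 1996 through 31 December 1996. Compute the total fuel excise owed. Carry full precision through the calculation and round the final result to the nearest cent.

£49056.88

1 January – 31 July 1996: 11,683 litres at £0.61/litre → £7126.63
1 August – 31 December 1996: 37,775 litres at £1.11/litre → £41930.25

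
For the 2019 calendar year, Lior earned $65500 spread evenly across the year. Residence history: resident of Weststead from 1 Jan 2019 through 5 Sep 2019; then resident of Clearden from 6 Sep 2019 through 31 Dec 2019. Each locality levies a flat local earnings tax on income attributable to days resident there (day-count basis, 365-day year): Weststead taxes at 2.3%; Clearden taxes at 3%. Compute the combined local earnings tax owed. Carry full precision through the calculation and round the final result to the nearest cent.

$1653.47

Weststead, 1 Jan – 5 Sep 2019: 248 days → $65500 × 2.3% × 248/365 = $1023.5945
Clearden, 6 Sep – 31 Dec 2019: 117 days → $65500 × 3% × 117/365 = $629.8767
Total = $1653.4712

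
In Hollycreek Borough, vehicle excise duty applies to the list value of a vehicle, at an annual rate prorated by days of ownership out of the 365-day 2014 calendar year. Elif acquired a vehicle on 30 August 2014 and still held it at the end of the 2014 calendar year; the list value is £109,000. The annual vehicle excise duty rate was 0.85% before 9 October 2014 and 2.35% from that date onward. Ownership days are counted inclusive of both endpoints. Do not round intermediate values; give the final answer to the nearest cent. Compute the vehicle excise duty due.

30 August – 8 October 2014: 40 days at 0.85% → £109,000 × 0.85% × 40/365 = £101.5342
9 October – 31 December 2014: 84 days at 2.35% → £109,000 × 2.35% × 84/365 = £589.4959
Total = £691.0301

£691.03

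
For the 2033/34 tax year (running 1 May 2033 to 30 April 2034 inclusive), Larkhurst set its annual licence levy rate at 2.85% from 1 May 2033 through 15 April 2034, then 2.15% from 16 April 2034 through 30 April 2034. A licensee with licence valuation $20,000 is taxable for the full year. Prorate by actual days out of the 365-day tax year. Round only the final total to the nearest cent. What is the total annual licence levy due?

$564.25

1 May 2033 – 15 April 2034: 350 days at 2.85% → $20,000 × 2.85% × 350/365 = $546.5753
16 April – 30 April 2034: 15 days at 2.15% → $20,000 × 2.15% × 15/365 = $17.6712
Total = $564.2466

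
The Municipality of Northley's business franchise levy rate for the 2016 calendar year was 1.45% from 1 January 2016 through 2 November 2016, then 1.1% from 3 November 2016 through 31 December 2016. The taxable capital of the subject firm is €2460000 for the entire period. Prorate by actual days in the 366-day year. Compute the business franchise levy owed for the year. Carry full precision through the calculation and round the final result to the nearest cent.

€34282.05

1 January – 2 November 2016: 307 days at 1.45% → €2460000 × 1.45% × 307/366 = €29919.9180
3 November – 31 December 2016: 59 days at 1.1% → €2460000 × 1.1% × 59/366 = €4362.1311
Total = €34282.0492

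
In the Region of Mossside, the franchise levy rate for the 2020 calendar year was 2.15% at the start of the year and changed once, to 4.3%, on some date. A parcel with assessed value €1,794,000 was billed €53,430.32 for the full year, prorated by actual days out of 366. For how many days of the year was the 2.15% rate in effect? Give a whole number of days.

225 days

Let d = days at the first rate; then 366 − d days at the second rate.
€1,794,000 × [2.15%·d + 4.3%·(366−d)] / 366 = €53,430.32
Solving gives d = 225, so the new rate took effect on August 13, 2020.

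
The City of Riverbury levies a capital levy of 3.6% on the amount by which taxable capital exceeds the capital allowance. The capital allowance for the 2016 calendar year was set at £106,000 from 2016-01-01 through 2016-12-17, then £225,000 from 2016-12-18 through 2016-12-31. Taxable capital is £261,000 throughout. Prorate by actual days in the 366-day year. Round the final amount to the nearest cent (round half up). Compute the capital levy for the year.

£5,416.13

2016-01-01 to 2016-12-17: 352 days, exemption £106,000 → (£261,000 − £106,000) × 3.6% × 352/366 = £5,366.5574
2016-12-18 to 2016-12-31: 14 days, exemption £225,000 → (£261,000 − £225,000) × 3.6% × 14/366 = £49.5738
Total = £5,416.1311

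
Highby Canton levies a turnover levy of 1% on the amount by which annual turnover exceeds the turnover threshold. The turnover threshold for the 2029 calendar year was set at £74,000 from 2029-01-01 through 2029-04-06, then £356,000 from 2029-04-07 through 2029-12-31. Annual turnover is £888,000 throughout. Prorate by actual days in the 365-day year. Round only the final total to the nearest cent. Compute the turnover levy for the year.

£6,061.70

2029-01-01 to 2029-04-06: 96 days, exemption £74,000 → (£888,000 − £74,000) × 1% × 96/365 = £2,140.9315
2029-04-07 to 2029-12-31: 269 days, exemption £356,000 → (£888,000 − £356,000) × 1% × 269/365 = £3,920.7671
Total = £6,061.6986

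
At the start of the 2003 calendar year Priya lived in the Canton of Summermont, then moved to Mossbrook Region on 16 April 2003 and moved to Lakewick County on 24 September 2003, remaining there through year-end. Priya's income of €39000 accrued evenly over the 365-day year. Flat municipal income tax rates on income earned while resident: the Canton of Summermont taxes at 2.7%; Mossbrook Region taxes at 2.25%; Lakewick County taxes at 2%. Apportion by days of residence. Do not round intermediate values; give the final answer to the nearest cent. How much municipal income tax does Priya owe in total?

€901.54

The Canton of Summermont, 1 January – 15 April 2003: 105 days → €39000 × 2.7% × 105/365 = €302.9178
Mossbrook Region, 16 April – 23 September 2003: 161 days → €39000 × 2.25% × 161/365 = €387.0616
Lakewick County, 24 September – 31 December 2003: 99 days → €39000 × 2% × 99/365 = €211.5616
Total = €901.5411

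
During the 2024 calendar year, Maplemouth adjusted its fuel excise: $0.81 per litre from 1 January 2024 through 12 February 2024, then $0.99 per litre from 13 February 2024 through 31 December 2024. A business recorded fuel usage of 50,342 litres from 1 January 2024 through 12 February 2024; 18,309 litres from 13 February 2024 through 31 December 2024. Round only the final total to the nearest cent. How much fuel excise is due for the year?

1 January – 12 February 2024: 50,342 litres at $0.81/litre → $40777.02
13 February – 31 December 2024: 18,309 litres at $0.99/litre → $18125.91

$58902.93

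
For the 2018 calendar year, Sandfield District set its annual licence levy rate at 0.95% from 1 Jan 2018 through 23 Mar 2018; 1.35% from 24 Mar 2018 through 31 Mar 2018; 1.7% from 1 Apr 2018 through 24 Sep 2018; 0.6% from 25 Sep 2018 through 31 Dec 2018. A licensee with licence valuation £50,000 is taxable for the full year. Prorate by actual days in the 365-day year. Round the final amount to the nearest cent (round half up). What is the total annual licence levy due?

1 Jan – 23 Mar 2018: 82 days at 0.95% → £50,000 × 0.95% × 82/365 = £106.7123
24 Mar – 31 Mar 2018: 8 days at 1.35% → £50,000 × 1.35% × 8/365 = £14.7945
1 Apr – 24 Sep 2018: 177 days at 1.7% → £50,000 × 1.7% × 177/365 = £412.1918
25 Sep – 31 Dec 2018: 98 days at 0.6% → £50,000 × 0.6% × 98/365 = £80.5479
Total = £614.2466

£614.25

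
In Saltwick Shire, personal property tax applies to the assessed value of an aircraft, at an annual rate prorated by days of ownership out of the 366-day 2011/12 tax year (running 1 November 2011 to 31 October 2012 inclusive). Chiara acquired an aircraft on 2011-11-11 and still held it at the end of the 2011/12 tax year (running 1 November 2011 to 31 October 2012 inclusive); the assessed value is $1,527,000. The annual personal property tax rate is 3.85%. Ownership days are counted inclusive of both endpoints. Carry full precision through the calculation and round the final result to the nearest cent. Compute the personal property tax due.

Days held (2011-11-11 to 2012-10-31): 356 out of 366
Tax = $1,527,000 × 3.85% × 356/366 = $57,183.2295

$57,183.23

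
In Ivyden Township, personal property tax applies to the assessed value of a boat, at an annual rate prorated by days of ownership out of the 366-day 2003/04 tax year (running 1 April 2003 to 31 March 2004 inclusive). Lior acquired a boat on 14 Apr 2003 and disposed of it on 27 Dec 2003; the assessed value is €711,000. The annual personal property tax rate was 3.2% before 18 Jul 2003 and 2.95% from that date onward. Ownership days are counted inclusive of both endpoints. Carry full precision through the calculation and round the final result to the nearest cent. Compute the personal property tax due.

€15,246.68

14 Apr – 17 Jul 2003: 95 days at 3.2% → €711,000 × 3.2% × 95/366 = €5,905.5738
18 Jul – 27 Dec 2003: 163 days at 2.95% → €711,000 × 2.95% × 163/366 = €9,341.1025
Total = €15,246.6762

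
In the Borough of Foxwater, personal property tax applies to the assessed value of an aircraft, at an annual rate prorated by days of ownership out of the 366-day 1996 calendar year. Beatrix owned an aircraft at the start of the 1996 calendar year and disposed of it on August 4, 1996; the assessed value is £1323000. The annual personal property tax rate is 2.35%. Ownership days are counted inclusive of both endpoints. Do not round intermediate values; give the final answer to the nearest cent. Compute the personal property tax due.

Days held (January 1 – August 4, 1996): 217 out of 366
Tax = £1323000 × 2.35% × 217/366 = £18433.4385

£18433.44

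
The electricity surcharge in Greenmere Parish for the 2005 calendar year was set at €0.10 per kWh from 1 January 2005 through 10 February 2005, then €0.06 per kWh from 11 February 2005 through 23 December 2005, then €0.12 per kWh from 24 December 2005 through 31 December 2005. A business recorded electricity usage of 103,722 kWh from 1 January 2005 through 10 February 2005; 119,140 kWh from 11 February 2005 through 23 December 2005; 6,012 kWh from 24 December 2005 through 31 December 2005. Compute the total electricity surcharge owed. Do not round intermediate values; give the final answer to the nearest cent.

1 January – 10 February 2005: 103,722 kWh at €0.10/kWh → €10,372.20
11 February – 23 December 2005: 119,140 kWh at €0.06/kWh → €7,148.40
24 December – 31 December 2005: 6,012 kWh at €0.12/kWh → €721.44

€18,242.04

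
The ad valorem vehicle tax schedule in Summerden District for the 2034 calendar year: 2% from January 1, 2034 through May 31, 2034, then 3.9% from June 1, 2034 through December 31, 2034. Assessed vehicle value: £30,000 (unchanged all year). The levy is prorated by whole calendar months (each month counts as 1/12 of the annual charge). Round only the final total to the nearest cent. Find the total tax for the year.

£932.50

January 1 – May 31, 2034: 5 months at 2% → £30,000 × 2% × 5/12 = £250.0000
June 1 – December 31, 2034: 7 months at 3.9% → £30,000 × 3.9% × 7/12 = £682.5000
Total = £932.5000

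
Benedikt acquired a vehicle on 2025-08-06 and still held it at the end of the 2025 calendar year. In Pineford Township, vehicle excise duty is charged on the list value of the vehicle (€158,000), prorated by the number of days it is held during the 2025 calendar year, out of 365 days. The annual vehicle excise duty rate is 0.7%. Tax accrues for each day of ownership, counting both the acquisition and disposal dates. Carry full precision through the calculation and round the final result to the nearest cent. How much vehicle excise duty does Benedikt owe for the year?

€448.46

Days held (2025-08-06 to 2025-12-31): 148 out of 365
Tax = €158,000 × 0.7% × 148/365 = €448.4603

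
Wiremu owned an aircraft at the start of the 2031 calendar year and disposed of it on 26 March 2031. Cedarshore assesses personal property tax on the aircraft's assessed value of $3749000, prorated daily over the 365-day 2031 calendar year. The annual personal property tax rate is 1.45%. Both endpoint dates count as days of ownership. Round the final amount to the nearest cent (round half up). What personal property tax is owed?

Days held (1 January – 26 March 2031): 85 out of 365
Tax = $3749000 × 1.45% × 85/365 = $12659.2945

$12659.29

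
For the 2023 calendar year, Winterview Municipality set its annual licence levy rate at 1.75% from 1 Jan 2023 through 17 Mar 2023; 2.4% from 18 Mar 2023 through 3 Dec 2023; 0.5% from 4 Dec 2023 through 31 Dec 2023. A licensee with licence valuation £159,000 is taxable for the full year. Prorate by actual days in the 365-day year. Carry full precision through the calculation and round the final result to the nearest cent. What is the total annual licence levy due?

1 Jan – 17 Mar 2023: 76 days at 1.75% → £159,000 × 1.75% × 76/365 = £579.3699
18 Mar – 3 Dec 2023: 261 days at 2.4% → £159,000 × 2.4% × 261/365 = £2,728.7014
4 Dec – 31 Dec 2023: 28 days at 0.5% → £159,000 × 0.5% × 28/365 = £60.9863
Total = £3,369.0575

£3,369.06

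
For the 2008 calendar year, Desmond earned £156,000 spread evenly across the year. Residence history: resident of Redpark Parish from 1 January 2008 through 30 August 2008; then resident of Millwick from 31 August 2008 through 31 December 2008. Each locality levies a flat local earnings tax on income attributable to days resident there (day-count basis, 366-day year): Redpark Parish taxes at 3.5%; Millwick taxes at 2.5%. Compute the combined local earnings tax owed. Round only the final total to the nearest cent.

Redpark Parish, 1 January – 30 August 2008: 243 days → £156,000 × 3.5% × 243/366 = £3,625.0820
Millwick, 31 August – 31 December 2008: 123 days → £156,000 × 2.5% × 123/366 = £1,310.6557
Total = £4,935.7377

£4,935.74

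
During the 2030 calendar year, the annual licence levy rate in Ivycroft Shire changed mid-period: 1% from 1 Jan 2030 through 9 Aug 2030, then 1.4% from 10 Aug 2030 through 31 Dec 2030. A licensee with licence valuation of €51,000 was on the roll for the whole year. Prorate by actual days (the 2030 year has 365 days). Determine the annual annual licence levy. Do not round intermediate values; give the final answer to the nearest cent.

1 Jan – 9 Aug 2030: 221 days at 1% → €51,000 × 1% × 221/365 = €308.7945
10 Aug – 31 Dec 2030: 144 days at 1.4% → €51,000 × 1.4% × 144/365 = €281.6877
Total = €590.4822

€590.48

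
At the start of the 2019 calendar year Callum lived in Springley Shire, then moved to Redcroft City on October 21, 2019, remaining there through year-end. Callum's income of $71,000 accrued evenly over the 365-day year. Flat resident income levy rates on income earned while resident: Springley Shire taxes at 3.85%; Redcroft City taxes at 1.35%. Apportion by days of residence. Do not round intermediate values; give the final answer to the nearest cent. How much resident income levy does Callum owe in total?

Springley Shire, January 1 – October 20, 2019: 293 days → $71,000 × 3.85% × 293/365 = $2,194.2890
Redcroft City, October 21 – December 31, 2019: 72 days → $71,000 × 1.35% × 72/365 = $189.0740
Total = $2,383.3630

$2,383.36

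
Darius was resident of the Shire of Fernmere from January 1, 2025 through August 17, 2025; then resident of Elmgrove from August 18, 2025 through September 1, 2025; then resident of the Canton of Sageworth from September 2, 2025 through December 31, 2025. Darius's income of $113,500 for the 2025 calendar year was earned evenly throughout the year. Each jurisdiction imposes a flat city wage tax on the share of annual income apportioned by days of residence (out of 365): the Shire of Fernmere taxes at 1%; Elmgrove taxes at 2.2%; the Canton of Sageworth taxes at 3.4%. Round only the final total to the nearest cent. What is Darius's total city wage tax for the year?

The Shire of Fernmere, January 1 – August 17, 2025: 229 days → $113,500 × 1% × 229/365 = $712.0959
Elmgrove, August 18 – September 1, 2025: 15 days → $113,500 × 2.2% × 15/365 = $102.6164
The Canton of Sageworth, September 2 – December 31, 2025: 121 days → $113,500 × 3.4% × 121/365 = $1,279.2849
Total = $2,093.9973

$2,094.00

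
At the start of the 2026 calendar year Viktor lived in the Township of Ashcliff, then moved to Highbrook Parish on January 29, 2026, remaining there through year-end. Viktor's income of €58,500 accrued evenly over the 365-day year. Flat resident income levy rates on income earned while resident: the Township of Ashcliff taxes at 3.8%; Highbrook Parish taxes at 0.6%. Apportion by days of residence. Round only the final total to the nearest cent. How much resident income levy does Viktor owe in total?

€494.61

The Township of Ashcliff, January 1 – January 28, 2026: 28 days → €58,500 × 3.8% × 28/365 = €170.5315
Highbrook Parish, January 29 – December 31, 2026: 337 days → €58,500 × 0.6% × 337/365 = €324.0740
Total = €494.6055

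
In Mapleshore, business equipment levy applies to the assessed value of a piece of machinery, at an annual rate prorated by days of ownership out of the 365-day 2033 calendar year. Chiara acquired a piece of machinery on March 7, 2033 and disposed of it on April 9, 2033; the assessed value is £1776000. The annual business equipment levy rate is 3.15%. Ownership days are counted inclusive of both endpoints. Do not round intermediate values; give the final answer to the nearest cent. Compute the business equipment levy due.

Days held (March 7 – April 9, 2033): 34 out of 365
Tax = £1776000 × 3.15% × 34/365 = £5211.2219

£5211.22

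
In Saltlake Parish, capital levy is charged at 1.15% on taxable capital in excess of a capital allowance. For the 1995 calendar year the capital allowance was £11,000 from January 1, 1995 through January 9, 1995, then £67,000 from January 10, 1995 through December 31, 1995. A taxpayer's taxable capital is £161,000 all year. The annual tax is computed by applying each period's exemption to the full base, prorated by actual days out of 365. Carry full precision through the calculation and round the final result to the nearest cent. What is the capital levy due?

January 1 – January 9, 1995: 9 days, exemption £11,000 → (£161,000 − £11,000) × 1.15% × 9/365 = £42.5342
January 10 – December 31, 1995: 356 days, exemption £67,000 → (£161,000 − £67,000) × 1.15% × 356/365 = £1,054.3452
Total = £1,096.8795

£1,096.88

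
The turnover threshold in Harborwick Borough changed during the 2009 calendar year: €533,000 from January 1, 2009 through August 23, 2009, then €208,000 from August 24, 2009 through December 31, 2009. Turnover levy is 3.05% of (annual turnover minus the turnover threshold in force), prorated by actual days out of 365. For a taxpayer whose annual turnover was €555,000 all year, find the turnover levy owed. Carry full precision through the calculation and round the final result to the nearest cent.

January 1 – August 23, 2009: 235 days, exemption €533,000 → (€555,000 − €533,000) × 3.05% × 235/365 = €432.0137
August 24 – December 31, 2009: 130 days, exemption €208,000 → (€555,000 − €208,000) × 3.05% × 130/365 = €3,769.4658
Total = €4,201.4795

€4,201.48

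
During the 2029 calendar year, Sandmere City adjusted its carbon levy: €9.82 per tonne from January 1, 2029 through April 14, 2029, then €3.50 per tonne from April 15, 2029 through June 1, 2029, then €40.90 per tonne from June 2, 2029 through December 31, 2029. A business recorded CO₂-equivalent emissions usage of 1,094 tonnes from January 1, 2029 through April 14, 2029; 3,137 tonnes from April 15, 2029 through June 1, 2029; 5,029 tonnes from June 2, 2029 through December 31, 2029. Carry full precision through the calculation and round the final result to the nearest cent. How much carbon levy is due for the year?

January 1 – April 14, 2029: 1,094 tonnes at €9.82/tonne → €10,743.08
April 15 – June 1, 2029: 3,137 tonnes at €3.50/tonne → €10,979.50
June 2 – December 31, 2029: 5,029 tonnes at €40.90/tonne → €205,686.10

€227,408.68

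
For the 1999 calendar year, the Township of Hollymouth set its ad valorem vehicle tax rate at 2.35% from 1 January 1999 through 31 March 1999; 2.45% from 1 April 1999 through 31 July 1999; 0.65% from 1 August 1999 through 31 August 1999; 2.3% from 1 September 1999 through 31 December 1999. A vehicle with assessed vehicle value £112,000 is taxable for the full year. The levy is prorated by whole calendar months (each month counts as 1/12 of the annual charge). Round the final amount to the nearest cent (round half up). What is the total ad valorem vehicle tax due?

£2,492.00

1 January – 31 March 1999: 3 months at 2.35% → £112,000 × 2.35% × 3/12 = £658.0000
1 April – 31 July 1999: 4 months at 2.45% → £112,000 × 2.45% × 4/12 = £914.6667
1 August – 31 August 1999: 1 month at 0.65% → £112,000 × 0.65% × 1/12 = £60.6667
1 September – 31 December 1999: 4 months at 2.3% → £112,000 × 2.3% × 4/12 = £858.6667
Total = £2,492.0000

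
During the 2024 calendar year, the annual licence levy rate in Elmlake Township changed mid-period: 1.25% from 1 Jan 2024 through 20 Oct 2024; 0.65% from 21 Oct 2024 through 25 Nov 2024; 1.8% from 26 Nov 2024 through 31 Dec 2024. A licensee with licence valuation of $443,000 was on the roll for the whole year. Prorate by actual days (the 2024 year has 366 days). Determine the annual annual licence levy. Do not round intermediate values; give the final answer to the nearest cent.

$5,515.71

1 Jan – 20 Oct 2024: 294 days at 1.25% → $443,000 × 1.25% × 294/366 = $4,448.1557
21 Oct – 25 Nov 2024: 36 days at 0.65% → $443,000 × 0.65% × 36/366 = $283.2295
26 Nov – 31 Dec 2024: 36 days at 1.8% → $443,000 × 1.8% × 36/366 = $784.3279
Total = $5,515.7131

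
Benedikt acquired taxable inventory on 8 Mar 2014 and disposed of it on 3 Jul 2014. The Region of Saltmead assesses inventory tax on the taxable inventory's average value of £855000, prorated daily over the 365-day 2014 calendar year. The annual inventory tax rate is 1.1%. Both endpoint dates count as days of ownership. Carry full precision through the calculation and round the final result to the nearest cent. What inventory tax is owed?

£3040.52

Days held (8 Mar – 3 Jul 2014): 118 out of 365
Tax = £855000 × 1.1% × 118/365 = £3040.5205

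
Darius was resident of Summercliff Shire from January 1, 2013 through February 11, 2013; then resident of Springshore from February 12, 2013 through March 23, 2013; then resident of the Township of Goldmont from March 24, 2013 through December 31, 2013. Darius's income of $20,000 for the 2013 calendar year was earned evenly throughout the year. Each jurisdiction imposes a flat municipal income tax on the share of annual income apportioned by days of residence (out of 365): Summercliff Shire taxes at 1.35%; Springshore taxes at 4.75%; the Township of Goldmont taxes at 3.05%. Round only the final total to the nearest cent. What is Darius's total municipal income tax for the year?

Summercliff Shire, January 1 – February 11, 2013: 42 days → $20,000 × 1.35% × 42/365 = $31.0685
Springshore, February 12 – March 23, 2013: 40 days → $20,000 × 4.75% × 40/365 = $104.1096
The Township of Goldmont, March 24 – December 31, 2013: 283 days → $20,000 × 3.05% × 283/365 = $472.9589
Total = $608.1370

$608.14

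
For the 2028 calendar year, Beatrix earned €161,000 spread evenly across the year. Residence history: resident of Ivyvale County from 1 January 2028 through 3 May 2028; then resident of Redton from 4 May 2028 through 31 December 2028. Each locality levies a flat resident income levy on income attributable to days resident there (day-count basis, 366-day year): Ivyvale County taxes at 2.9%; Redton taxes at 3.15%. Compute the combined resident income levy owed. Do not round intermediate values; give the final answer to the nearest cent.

€4,935.13

Ivyvale County, 1 January – 3 May 2028: 124 days → €161,000 × 2.9% × 124/366 = €1,581.8470
Redton, 4 May – 31 December 2028: 242 days → €161,000 × 3.15% × 242/366 = €3,353.2869
Total = €4,935.1339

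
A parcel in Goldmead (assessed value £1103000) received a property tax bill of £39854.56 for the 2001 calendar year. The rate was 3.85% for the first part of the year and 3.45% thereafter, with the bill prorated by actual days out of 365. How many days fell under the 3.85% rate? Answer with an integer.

Let d = days at the first rate; then 365 − d days at the second rate.
£1103000 × [3.85%·d + 3.45%·(365−d)] / 365 = £39854.56
Solving gives d = 149, so the new rate took effect on 30 May 2001.

149 days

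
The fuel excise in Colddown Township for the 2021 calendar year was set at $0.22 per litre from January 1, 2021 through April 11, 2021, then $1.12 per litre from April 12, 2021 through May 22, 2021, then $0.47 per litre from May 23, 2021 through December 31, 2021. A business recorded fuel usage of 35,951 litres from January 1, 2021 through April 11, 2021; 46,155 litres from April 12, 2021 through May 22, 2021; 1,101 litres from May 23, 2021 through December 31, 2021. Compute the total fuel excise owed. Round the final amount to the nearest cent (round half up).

$60120.29

January 1 – April 11, 2021: 35,951 litres at $0.22/litre → $7909.22
April 12 – May 22, 2021: 46,155 litres at $1.12/litre → $51693.60
May 23 – December 31, 2021: 1,101 litres at $0.47/litre → $517.47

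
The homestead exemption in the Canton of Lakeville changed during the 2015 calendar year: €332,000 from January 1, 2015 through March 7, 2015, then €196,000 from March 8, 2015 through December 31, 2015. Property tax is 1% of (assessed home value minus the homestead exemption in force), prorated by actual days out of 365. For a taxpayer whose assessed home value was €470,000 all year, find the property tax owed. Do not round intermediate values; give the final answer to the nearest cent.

January 1 – March 7, 2015: 66 days, exemption €332,000 → (€470,000 − €332,000) × 1% × 66/365 = €249.5342
March 8 – December 31, 2015: 299 days, exemption €196,000 → (€470,000 − €196,000) × 1% × 299/365 = €2,244.5479
Total = €2,494.0822

€2,494.08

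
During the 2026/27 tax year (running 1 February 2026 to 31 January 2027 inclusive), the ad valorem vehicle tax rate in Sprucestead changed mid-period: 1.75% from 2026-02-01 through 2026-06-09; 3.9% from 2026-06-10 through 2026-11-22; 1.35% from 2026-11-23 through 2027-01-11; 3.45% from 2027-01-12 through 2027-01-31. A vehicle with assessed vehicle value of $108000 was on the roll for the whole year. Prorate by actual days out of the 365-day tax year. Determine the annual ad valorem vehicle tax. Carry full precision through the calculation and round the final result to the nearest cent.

$2987.46

2026-02-01 to 2026-06-09: 129 days at 1.75% → $108000 × 1.75% × 129/365 = $667.9726
2026-06-10 to 2026-11-22: 166 days at 3.9% → $108000 × 3.9% × 166/365 = $1915.5945
2026-11-23 to 2027-01-11: 50 days at 1.35% → $108000 × 1.35% × 50/365 = $199.7260
2027-01-12 to 2027-01-31: 20 days at 3.45% → $108000 × 3.45% × 20/365 = $204.1644
Total = $2987.4575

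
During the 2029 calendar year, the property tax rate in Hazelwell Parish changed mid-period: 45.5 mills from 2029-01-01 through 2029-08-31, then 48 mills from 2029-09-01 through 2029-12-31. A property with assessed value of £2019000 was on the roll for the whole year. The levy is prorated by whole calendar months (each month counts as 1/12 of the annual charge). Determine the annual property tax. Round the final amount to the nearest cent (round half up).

2029-01-01 to 2029-08-31: 8 months at 45.5 mills → £2019000 × 4.55% × 8/12 = £61243.0000
2029-09-01 to 2029-12-31: 4 months at 48 mills → £2019000 × 4.8% × 4/12 = £32304.0000
Total = £93547.0000

£93547.00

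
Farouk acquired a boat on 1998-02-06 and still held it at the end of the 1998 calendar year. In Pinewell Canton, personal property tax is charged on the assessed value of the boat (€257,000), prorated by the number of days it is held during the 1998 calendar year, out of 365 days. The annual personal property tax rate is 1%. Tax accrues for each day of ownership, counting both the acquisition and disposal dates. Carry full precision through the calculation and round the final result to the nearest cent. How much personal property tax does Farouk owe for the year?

€2,316.52

Days held (1998-02-06 to 1998-12-31): 329 out of 365
Tax = €257,000 × 1% × 329/365 = €2,316.5205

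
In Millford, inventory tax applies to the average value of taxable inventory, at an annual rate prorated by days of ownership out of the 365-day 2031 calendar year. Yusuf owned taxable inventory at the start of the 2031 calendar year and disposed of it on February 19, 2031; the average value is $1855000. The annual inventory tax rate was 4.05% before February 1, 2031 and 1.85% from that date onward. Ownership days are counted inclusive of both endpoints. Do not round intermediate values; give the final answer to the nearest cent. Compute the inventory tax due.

January 1 – January 31, 2031: 31 days at 4.05% → $1855000 × 4.05% × 31/365 = $6380.6918
February 1 – February 19, 2031: 19 days at 1.85% → $1855000 × 1.85% × 19/365 = $1786.3904
Total = $8167.0822

$8167.08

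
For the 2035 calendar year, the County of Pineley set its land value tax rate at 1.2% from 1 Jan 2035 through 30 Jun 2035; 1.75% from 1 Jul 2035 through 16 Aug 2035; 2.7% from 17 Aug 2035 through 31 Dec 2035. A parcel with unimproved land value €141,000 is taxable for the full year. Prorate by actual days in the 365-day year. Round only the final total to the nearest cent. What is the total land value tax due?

€2,585.71

1 Jan – 30 Jun 2035: 181 days at 1.2% → €141,000 × 1.2% × 181/365 = €839.0466
1 Jul – 16 Aug 2035: 47 days at 1.75% → €141,000 × 1.75% × 47/365 = €317.7329
17 Aug – 31 Dec 2035: 137 days at 2.7% → €141,000 × 2.7% × 137/365 = €1,428.9288
Total = €2,585.7082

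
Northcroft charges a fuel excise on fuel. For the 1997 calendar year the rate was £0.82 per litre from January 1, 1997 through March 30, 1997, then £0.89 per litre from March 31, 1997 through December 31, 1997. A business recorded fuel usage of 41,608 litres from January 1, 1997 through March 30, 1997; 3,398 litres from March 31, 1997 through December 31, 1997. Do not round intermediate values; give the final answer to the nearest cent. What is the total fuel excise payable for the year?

January 1 – March 30, 1997: 41,608 litres at £0.82/litre → £34,118.56
March 31 – December 31, 1997: 3,398 litres at £0.89/litre → £3,024.22

£37,142.78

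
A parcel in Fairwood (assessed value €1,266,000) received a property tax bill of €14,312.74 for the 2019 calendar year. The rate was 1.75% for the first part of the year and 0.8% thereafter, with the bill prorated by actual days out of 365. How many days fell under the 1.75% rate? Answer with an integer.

127 days

Let d = days at the first rate; then 365 − d days at the second rate.
€1,266,000 × [1.75%·d + 0.8%·(365−d)] / 365 = €14,312.74
Solving gives d = 127, so the new rate took effect on 8 May 2019.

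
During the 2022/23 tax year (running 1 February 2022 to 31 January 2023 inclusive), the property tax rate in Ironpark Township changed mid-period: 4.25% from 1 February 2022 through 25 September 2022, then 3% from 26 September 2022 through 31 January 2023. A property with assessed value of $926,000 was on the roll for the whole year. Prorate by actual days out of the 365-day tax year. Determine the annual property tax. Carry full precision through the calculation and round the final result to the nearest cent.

1 February – 25 September 2022: 237 days at 4.25% → $926,000 × 4.25% × 237/365 = $25,553.7945
26 September 2022 – 31 January 2023: 128 days at 3% → $926,000 × 3% × 128/365 = $9,742.0274
Total = $35,295.8219

$35,295.82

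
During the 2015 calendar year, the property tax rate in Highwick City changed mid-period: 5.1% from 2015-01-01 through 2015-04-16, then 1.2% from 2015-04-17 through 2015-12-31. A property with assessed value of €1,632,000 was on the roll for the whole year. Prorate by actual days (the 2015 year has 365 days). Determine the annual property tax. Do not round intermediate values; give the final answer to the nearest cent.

2015-01-01 to 2015-04-16: 106 days at 5.1% → €1,632,000 × 5.1% × 106/365 = €24,171.4849
2015-04-17 to 2015-12-31: 259 days at 1.2% → €1,632,000 × 1.2% × 259/365 = €13,896.5918
Total = €38,068.0767

€38,068.08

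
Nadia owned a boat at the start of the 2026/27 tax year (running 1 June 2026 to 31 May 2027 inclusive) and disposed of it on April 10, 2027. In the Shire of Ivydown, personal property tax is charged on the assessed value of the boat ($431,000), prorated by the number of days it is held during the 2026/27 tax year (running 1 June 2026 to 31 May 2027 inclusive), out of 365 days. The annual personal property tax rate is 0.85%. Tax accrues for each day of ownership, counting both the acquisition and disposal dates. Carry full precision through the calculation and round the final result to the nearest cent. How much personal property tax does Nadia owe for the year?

Days held (June 1, 2026 – April 10, 2027): 314 out of 365
Tax = $431,000 × 0.85% × 314/365 = $3,151.6137

$3,151.61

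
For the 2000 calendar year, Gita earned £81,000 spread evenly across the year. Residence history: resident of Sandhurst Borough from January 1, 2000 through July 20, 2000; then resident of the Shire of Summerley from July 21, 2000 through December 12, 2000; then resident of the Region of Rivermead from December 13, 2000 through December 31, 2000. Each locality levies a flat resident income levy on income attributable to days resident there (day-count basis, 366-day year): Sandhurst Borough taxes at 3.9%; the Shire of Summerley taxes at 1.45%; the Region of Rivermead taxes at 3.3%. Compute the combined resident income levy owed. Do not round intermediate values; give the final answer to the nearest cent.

£2,347.56

Sandhurst Borough, January 1 – July 20, 2000: 202 days → £81,000 × 3.9% × 202/366 = £1,743.4918
The Shire of Summerley, July 21 – December 12, 2000: 145 days → £81,000 × 1.45% × 145/366 = £465.3074
The Region of Rivermead, December 13 – December 31, 2000: 19 days → £81,000 × 3.3% × 19/366 = £138.7623
Total = £2,347.5615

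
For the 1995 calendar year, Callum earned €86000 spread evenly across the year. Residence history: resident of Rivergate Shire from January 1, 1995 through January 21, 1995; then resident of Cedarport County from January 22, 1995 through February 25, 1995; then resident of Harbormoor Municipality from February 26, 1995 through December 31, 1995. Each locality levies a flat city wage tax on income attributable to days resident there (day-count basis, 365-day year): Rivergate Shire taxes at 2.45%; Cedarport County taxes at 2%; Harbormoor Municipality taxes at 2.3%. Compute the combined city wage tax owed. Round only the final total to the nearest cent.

€1960.68

Rivergate Shire, January 1 – January 21, 1995: 21 days → €86000 × 2.45% × 21/365 = €121.2247
Cedarport County, January 22 – February 25, 1995: 35 days → €86000 × 2% × 35/365 = €164.9315
Harbormoor Municipality, February 26 – December 31, 1995: 309 days → €86000 × 2.3% × 309/365 = €1674.5260
Total = €1960.6822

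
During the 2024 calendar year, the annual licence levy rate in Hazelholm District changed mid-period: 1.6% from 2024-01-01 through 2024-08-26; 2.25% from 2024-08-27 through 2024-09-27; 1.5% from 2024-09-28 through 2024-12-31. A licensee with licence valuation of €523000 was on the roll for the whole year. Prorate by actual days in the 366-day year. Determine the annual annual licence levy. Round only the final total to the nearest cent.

€8529.47

2024-01-01 to 2024-08-26: 239 days at 1.6% → €523000 × 1.6% × 239/366 = €5464.3497
2024-08-27 to 2024-09-27: 32 days at 2.25% → €523000 × 2.25% × 32/366 = €1028.8525
2024-09-28 to 2024-12-31: 95 days at 1.5% → €523000 × 1.5% × 95/366 = €2036.2705
Total = €8529.4727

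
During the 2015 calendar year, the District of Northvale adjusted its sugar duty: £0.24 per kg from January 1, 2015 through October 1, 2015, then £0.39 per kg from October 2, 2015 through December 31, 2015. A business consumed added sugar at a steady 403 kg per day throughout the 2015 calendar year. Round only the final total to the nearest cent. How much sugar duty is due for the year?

£40,803.75

January 1 – October 1, 2015: 274 days × 403 kg/day = 110,422 kg at £0.24/kg → £26,501.28
October 2 – December 31, 2015: 91 days × 403 kg/day = 36,673 kg at £0.39/kg → £14,302.47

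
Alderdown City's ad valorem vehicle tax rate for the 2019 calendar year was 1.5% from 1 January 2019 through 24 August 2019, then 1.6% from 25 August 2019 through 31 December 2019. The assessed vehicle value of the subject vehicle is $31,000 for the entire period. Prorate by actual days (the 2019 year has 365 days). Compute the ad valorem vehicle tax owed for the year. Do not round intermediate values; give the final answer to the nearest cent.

1 January – 24 August 2019: 236 days at 1.5% → $31,000 × 1.5% × 236/365 = $300.6575
25 August – 31 December 2019: 129 days at 1.6% → $31,000 × 1.6% × 129/365 = $175.2986
Total = $475.9562

$475.96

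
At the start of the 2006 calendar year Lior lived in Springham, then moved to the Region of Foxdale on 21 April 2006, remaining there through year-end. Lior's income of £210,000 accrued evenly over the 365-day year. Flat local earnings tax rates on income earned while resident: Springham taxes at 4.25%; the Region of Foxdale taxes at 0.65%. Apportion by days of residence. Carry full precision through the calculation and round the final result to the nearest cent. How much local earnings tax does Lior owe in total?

£3,643.36

Springham, 1 January – 20 April 2006: 110 days → £210,000 × 4.25% × 110/365 = £2,689.7260
The Region of Foxdale, 21 April – 31 December 2006: 255 days → £210,000 × 0.65% × 255/365 = £953.6301
Total = £3,643.3562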